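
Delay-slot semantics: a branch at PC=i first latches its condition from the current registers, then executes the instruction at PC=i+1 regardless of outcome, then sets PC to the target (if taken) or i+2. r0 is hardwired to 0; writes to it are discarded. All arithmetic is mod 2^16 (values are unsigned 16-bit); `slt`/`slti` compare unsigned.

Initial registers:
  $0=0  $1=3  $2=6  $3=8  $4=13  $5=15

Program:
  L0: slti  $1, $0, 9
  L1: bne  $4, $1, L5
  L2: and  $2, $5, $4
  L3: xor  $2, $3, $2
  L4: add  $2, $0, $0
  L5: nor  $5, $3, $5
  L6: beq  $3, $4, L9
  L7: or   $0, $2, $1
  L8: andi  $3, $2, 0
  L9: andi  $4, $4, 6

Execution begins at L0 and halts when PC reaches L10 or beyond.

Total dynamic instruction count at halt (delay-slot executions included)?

8

  step pc=0: slti  $1, $0, 9  regs=(0,1,6,8,13,15)
  step pc=1: bne  $4, $1, L5  cond=T  regs=(0,1,6,8,13,15)
  step pc=2: and  $2, $5, $4  regs=(0,1,13,8,13,15)
  step pc=5: nor  $5, $3, $5  regs=(0,1,13,8,13,65520)
  step pc=6: beq  $3, $4, L9  cond=F  regs=(0,1,13,8,13,65520)
  step pc=7: or   $0, $2, $1  regs=(0,1,13,8,13,65520)
  step pc=8: andi  $3, $2, 0  regs=(0,1,13,0,13,65520)
  step pc=9: andi  $4, $4, 6  regs=(0,1,13,0,4,65520)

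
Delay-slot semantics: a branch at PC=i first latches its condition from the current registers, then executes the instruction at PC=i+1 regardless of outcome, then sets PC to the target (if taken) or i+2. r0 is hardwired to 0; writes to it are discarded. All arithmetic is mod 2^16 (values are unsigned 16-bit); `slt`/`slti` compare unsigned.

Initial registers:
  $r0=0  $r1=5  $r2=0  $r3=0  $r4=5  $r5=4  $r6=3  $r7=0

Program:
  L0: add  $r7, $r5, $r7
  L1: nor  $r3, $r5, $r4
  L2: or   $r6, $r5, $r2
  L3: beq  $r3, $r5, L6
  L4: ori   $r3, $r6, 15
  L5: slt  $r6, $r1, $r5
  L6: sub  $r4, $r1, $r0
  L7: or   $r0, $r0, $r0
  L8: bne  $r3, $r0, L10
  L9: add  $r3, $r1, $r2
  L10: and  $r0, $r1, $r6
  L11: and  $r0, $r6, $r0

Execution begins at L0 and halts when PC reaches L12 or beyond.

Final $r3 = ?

5

#0 add  $r7, $r5, $r7 ; 0/5/0/0/5/4/3/4
#1 nor  $r3, $r5, $r4 ; 0/5/0/65530/5/4/3/4
#2 or   $r6, $r5, $r2 ; 0/5/0/65530/5/4/4/4
#3 beq  $r3, $r5, L6 ; 0/5/0/65530/5/4/4/4 ; →fallthru
#4 ori   $r3, $r6, 15 ; 0/5/0/15/5/4/4/4
#5 slt  $r6, $r1, $r5 ; 0/5/0/15/5/4/0/4
#6 sub  $r4, $r1, $r0 ; 0/5/0/15/5/4/0/4
#7 or   $r0, $r0, $r0 ; 0/5/0/15/5/4/0/4
#8 bne  $r3, $r0, L10 ; 0/5/0/15/5/4/0/4 ; →target
#9 add  $r3, $r1, $r2 ; 0/5/0/5/5/4/0/4
#10 and  $r0, $r1, $r6 ; 0/5/0/5/5/4/0/4
#11 and  $r0, $r6, $r0 ; 0/5/0/5/5/4/0/4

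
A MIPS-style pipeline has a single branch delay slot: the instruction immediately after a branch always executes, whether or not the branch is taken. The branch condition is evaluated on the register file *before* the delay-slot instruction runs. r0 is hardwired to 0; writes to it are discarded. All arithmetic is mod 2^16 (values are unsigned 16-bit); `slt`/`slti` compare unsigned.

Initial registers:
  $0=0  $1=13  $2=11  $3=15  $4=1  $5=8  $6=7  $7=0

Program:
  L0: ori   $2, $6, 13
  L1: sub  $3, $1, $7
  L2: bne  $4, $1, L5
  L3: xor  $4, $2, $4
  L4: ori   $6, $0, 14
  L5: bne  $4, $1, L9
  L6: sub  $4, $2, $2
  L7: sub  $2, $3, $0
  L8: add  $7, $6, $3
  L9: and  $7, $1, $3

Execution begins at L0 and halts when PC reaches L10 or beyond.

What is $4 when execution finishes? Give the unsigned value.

0

PC=0  ori   $2, $6, 13       | $0=0 $1=13 $2=15 $3=15 $4=1 $5=8 $6=7 $7=0
PC=1  sub  $3, $1, $7        | $0=0 $1=13 $2=15 $3=13 $4=1 $5=8 $6=7 $7=0
PC=2  bne  $4, $1, L5        | $0=0 $1=13 $2=15 $3=13 $4=1 $5=8 $6=7 $7=0  [TAKEN]
PC=3  xor  $4, $2, $4        | $0=0 $1=13 $2=15 $3=13 $4=14 $5=8 $6=7 $7=0
PC=5  bne  $4, $1, L9        | $0=0 $1=13 $2=15 $3=13 $4=14 $5=8 $6=7 $7=0  [TAKEN]
PC=6  sub  $4, $2, $2        | $0=0 $1=13 $2=15 $3=13 $4=0 $5=8 $6=7 $7=0
PC=9  and  $7, $1, $3        | $0=0 $1=13 $2=15 $3=13 $4=0 $5=8 $6=7 $7=13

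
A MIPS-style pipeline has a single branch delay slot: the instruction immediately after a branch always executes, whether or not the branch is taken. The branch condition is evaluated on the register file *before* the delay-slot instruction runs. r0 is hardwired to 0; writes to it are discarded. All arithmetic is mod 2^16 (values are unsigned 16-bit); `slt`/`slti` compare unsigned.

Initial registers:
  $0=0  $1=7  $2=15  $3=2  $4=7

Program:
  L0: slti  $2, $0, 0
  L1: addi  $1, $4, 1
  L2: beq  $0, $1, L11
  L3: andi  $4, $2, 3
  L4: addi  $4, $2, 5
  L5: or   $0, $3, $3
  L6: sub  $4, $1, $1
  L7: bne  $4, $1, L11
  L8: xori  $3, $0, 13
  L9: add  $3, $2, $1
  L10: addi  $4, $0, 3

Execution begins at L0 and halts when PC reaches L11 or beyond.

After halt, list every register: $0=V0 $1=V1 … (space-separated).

$0=0 $1=8 $2=0 $3=13 $4=0

[0] slti  $2, $0, 0  →  {$0:0, $1:7, $2:0, $3:2, $4:7}
[1] addi  $1, $4, 1  →  {$0:0, $1:8, $2:0, $3:2, $4:7}
[2] beq  $0, $1, L11  →  {$0:0, $1:8, $2:0, $3:2, $4:7}  ⟨branch fallthrough⟩
[3] andi  $4, $2, 3  →  {$0:0, $1:8, $2:0, $3:2, $4:0}
[4] addi  $4, $2, 5  →  {$0:0, $1:8, $2:0, $3:2, $4:5}
[5] or   $0, $3, $3  →  {$0:0, $1:8, $2:0, $3:2, $4:5}
[6] sub  $4, $1, $1  →  {$0:0, $1:8, $2:0, $3:2, $4:0}
[7] bne  $4, $1, L11  →  {$0:0, $1:8, $2:0, $3:2, $4:0}  ⟨branch taken⟩
[8] xori  $3, $0, 13  →  {$0:0, $1:8, $2:0, $3:13, $4:0}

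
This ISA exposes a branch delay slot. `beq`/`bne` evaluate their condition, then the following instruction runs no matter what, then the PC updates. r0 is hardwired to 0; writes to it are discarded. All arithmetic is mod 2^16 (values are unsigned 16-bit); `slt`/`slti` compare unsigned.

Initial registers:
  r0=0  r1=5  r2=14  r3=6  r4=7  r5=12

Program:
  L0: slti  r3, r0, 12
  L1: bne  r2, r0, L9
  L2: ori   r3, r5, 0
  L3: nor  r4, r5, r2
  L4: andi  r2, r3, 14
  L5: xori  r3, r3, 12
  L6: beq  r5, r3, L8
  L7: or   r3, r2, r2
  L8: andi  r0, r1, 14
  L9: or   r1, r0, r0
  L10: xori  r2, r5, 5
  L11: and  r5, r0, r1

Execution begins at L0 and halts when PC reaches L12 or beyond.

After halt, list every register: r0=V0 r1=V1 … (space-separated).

r0=0 r1=0 r2=9 r3=12 r4=7 r5=0

  step pc=0: slti  r3, r0, 12  regs=(0,5,14,1,7,12)
  step pc=1: bne  r2, r0, L9  cond=T  regs=(0,5,14,1,7,12)
  step pc=2: ori   r3, r5, 0  regs=(0,5,14,12,7,12)
  step pc=9: or   r1, r0, r0  regs=(0,0,14,12,7,12)
  step pc=10: xori  r2, r5, 5  regs=(0,0,9,12,7,12)
  step pc=11: and  r5, r0, r1  regs=(0,0,9,12,7,0)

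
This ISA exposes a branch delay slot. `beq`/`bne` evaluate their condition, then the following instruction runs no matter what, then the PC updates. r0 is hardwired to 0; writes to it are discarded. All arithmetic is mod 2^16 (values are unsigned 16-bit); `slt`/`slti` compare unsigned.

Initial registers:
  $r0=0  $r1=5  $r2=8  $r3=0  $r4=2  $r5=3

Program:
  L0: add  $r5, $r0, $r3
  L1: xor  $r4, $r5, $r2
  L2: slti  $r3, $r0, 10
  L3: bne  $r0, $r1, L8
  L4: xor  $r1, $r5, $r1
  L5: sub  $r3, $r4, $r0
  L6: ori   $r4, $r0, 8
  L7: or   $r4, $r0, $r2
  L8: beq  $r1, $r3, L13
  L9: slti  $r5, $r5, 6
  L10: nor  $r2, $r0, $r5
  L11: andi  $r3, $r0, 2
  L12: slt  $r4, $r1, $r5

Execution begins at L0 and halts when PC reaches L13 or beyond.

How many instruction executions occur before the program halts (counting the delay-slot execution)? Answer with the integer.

10

[0] add  $r5, $r0, $r3  →  {$r0:0, $r1:5, $r2:8, $r3:0, $r4:2, $r5:0}
[1] xor  $r4, $r5, $r2  →  {$r0:0, $r1:5, $r2:8, $r3:0, $r4:8, $r5:0}
[2] slti  $r3, $r0, 10  →  {$r0:0, $r1:5, $r2:8, $r3:1, $r4:8, $r5:0}
[3] bne  $r0, $r1, L8  →  {$r0:0, $r1:5, $r2:8, $r3:1, $r4:8, $r5:0}  ⟨branch taken⟩
[4] xor  $r1, $r5, $r1  →  {$r0:0, $r1:5, $r2:8, $r3:1, $r4:8, $r5:0}
[8] beq  $r1, $r3, L13  →  {$r0:0, $r1:5, $r2:8, $r3:1, $r4:8, $r5:0}  ⟨branch fallthrough⟩
[9] slti  $r5, $r5, 6  →  {$r0:0, $r1:5, $r2:8, $r3:1, $r4:8, $r5:1}
[10] nor  $r2, $r0, $r5  →  {$r0:0, $r1:5, $r2:65534, $r3:1, $r4:8, $r5:1}
[11] andi  $r3, $r0, 2  →  {$r0:0, $r1:5, $r2:65534, $r3:0, $r4:8, $r5:1}
[12] slt  $r4, $r1, $r5  →  {$r0:0, $r1:5, $r2:65534, $r3:0, $r4:0, $r5:1}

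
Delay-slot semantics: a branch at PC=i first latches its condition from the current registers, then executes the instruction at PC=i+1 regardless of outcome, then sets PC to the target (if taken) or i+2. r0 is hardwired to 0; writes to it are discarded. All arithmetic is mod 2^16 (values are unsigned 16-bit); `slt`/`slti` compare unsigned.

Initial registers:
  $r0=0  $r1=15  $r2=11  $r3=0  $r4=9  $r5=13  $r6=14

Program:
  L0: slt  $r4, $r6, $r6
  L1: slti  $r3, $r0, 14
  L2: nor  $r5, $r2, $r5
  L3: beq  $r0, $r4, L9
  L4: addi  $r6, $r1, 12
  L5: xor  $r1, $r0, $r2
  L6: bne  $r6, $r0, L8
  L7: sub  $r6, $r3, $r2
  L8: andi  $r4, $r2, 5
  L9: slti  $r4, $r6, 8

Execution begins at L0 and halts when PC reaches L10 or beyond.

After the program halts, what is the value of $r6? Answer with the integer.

[0] slt  $r4, $r6, $r6  →  {$r0:0, $r1:15, $r2:11, $r3:0, $r4:0, $r5:13, $r6:14}
[1] slti  $r3, $r0, 14  →  {$r0:0, $r1:15, $r2:11, $r3:1, $r4:0, $r5:13, $r6:14}
[2] nor  $r5, $r2, $r5  →  {$r0:0, $r1:15, $r2:11, $r3:1, $r4:0, $r5:65520, $r6:14}
[3] beq  $r0, $r4, L9  →  {$r0:0, $r1:15, $r2:11, $r3:1, $r4:0, $r5:65520, $r6:14}  ⟨branch taken⟩
[4] addi  $r6, $r1, 12  →  {$r0:0, $r1:15, $r2:11, $r3:1, $r4:0, $r5:65520, $r6:27}
[9] slti  $r4, $r6, 8  →  {$r0:0, $r1:15, $r2:11, $r3:1, $r4:0, $r5:65520, $r6:27}

27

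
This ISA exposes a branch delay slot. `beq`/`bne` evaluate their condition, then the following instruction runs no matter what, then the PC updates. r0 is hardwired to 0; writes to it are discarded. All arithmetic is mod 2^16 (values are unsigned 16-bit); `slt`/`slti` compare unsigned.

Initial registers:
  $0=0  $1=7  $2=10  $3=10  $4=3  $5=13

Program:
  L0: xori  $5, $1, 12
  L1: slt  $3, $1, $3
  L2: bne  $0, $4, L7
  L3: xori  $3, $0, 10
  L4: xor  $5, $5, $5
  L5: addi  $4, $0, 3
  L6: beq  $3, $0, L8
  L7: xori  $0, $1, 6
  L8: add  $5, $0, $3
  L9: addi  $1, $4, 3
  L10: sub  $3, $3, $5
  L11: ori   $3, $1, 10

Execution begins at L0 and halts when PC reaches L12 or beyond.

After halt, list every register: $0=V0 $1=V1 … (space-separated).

PC=0  xori  $5, $1, 12       | $0=0 $1=7 $2=10 $3=10 $4=3 $5=11
PC=1  slt  $3, $1, $3        | $0=0 $1=7 $2=10 $3=1 $4=3 $5=11
PC=2  bne  $0, $4, L7        | $0=0 $1=7 $2=10 $3=1 $4=3 $5=11  [TAKEN]
PC=3  xori  $3, $0, 10       | $0=0 $1=7 $2=10 $3=10 $4=3 $5=11
PC=7  xori  $0, $1, 6        | $0=0 $1=7 $2=10 $3=10 $4=3 $5=11
PC=8  add  $5, $0, $3        | $0=0 $1=7 $2=10 $3=10 $4=3 $5=10
PC=9  addi  $1, $4, 3        | $0=0 $1=6 $2=10 $3=10 $4=3 $5=10
PC=10 sub  $3, $3, $5        | $0=0 $1=6 $2=10 $3=0 $4=3 $5=10
PC=11 ori   $3, $1, 10       | $0=0 $1=6 $2=10 $3=14 $4=3 $5=10

$0=0 $1=6 $2=10 $3=14 $4=3 $5=10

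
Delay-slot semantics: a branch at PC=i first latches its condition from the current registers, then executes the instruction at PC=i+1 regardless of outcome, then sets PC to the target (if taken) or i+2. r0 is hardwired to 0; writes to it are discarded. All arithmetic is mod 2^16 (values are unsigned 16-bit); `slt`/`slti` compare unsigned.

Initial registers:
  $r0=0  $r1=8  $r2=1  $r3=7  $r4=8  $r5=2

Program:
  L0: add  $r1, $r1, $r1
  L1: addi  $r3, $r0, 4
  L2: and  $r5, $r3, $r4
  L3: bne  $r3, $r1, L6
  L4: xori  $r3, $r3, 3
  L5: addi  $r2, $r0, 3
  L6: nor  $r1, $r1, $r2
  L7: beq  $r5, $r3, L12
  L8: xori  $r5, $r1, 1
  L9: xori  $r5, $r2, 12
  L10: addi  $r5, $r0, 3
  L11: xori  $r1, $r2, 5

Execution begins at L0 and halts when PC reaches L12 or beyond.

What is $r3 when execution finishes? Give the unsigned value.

PC=0  add  $r1, $r1, $r1     | $r0=0 $r1=16 $r2=1 $r3=7 $r4=8 $r5=2
PC=1  addi  $r3, $r0, 4      | $r0=0 $r1=16 $r2=1 $r3=4 $r4=8 $r5=2
PC=2  and  $r5, $r3, $r4     | $r0=0 $r1=16 $r2=1 $r3=4 $r4=8 $r5=0
PC=3  bne  $r3, $r1, L6      | $r0=0 $r1=16 $r2=1 $r3=4 $r4=8 $r5=0  [TAKEN]
PC=4  xori  $r3, $r3, 3      | $r0=0 $r1=16 $r2=1 $r3=7 $r4=8 $r5=0
PC=6  nor  $r1, $r1, $r2     | $r0=0 $r1=65518 $r2=1 $r3=7 $r4=8 $r5=0
PC=7  beq  $r5, $r3, L12     | $r0=0 $r1=65518 $r2=1 $r3=7 $r4=8 $r5=0  [not taken]
PC=8  xori  $r5, $r1, 1      | $r0=0 $r1=65518 $r2=1 $r3=7 $r4=8 $r5=65519
PC=9  xori  $r5, $r2, 12     | $r0=0 $r1=65518 $r2=1 $r3=7 $r4=8 $r5=13
PC=10 addi  $r5, $r0, 3      | $r0=0 $r1=65518 $r2=1 $r3=7 $r4=8 $r5=3
PC=11 xori  $r1, $r2, 5      | $r0=0 $r1=4 $r2=1 $r3=7 $r4=8 $r5=3

7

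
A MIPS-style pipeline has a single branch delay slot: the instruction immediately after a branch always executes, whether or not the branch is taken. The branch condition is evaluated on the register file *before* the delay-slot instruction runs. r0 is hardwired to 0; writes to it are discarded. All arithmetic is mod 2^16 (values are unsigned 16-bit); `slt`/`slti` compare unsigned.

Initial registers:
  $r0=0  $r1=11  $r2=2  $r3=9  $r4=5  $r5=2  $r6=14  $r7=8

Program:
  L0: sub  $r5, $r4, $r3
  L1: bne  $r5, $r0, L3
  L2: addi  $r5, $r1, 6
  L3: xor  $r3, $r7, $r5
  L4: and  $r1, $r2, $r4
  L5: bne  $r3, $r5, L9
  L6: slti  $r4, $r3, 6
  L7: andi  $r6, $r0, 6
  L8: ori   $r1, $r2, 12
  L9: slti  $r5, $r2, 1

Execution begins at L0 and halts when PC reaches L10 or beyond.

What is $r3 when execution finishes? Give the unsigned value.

PC=0  sub  $r5, $r4, $r3     | $r0=0 $r1=11 $r2=2 $r3=9 $r4=5 $r5=65532 $r6=14 $r7=8
PC=1  bne  $r5, $r0, L3      | $r0=0 $r1=11 $r2=2 $r3=9 $r4=5 $r5=65532 $r6=14 $r7=8  [TAKEN]
PC=2  addi  $r5, $r1, 6      | $r0=0 $r1=11 $r2=2 $r3=9 $r4=5 $r5=17 $r6=14 $r7=8
PC=3  xor  $r3, $r7, $r5     | $r0=0 $r1=11 $r2=2 $r3=25 $r4=5 $r5=17 $r6=14 $r7=8
PC=4  and  $r1, $r2, $r4     | $r0=0 $r1=0 $r2=2 $r3=25 $r4=5 $r5=17 $r6=14 $r7=8
PC=5  bne  $r3, $r5, L9      | $r0=0 $r1=0 $r2=2 $r3=25 $r4=5 $r5=17 $r6=14 $r7=8  [TAKEN]
PC=6  slti  $r4, $r3, 6      | $r0=0 $r1=0 $r2=2 $r3=25 $r4=0 $r5=17 $r6=14 $r7=8
PC=9  slti  $r5, $r2, 1      | $r0=0 $r1=0 $r2=2 $r3=25 $r4=0 $r5=0 $r6=14 $r7=8

25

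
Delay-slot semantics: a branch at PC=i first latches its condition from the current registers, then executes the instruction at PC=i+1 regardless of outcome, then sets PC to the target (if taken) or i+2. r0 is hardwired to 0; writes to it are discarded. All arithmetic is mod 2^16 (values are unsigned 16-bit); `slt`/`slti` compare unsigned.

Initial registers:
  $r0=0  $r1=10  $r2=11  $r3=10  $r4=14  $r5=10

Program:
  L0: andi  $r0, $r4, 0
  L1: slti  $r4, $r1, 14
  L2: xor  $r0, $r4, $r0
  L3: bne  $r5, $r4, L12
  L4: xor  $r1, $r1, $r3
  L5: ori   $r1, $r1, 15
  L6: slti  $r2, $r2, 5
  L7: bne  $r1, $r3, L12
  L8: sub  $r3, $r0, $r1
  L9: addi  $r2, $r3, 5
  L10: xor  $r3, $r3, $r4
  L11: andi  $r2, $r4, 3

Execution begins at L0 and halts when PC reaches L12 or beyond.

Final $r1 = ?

[0] andi  $r0, $r4, 0  →  {$r0:0, $r1:10, $r2:11, $r3:10, $r4:14, $r5:10}
[1] slti  $r4, $r1, 14  →  {$r0:0, $r1:10, $r2:11, $r3:10, $r4:1, $r5:10}
[2] xor  $r0, $r4, $r0  →  {$r0:0, $r1:10, $r2:11, $r3:10, $r4:1, $r5:10}
[3] bne  $r5, $r4, L12  →  {$r0:0, $r1:10, $r2:11, $r3:10, $r4:1, $r5:10}  ⟨branch taken⟩
[4] xor  $r1, $r1, $r3  →  {$r0:0, $r1:0, $r2:11, $r3:10, $r4:1, $r5:10}

0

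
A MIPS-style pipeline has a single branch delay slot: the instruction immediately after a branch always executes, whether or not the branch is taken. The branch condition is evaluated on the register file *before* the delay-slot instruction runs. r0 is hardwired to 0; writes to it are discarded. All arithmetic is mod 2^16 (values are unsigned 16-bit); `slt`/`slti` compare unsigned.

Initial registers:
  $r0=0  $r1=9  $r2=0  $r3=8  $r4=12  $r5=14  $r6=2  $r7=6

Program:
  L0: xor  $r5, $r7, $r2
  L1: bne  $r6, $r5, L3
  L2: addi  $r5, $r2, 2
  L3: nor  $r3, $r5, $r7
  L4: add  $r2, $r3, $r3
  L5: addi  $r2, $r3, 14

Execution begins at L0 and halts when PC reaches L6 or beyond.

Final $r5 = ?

2

PC=0  xor  $r5, $r7, $r2     | $r0=0 $r1=9 $r2=0 $r3=8 $r4=12 $r5=6 $r6=2 $r7=6
PC=1  bne  $r6, $r5, L3      | $r0=0 $r1=9 $r2=0 $r3=8 $r4=12 $r5=6 $r6=2 $r7=6  [TAKEN]
PC=2  addi  $r5, $r2, 2      | $r0=0 $r1=9 $r2=0 $r3=8 $r4=12 $r5=2 $r6=2 $r7=6
PC=3  nor  $r3, $r5, $r7     | $r0=0 $r1=9 $r2=0 $r3=65529 $r4=12 $r5=2 $r6=2 $r7=6
PC=4  add  $r2, $r3, $r3     | $r0=0 $r1=9 $r2=65522 $r3=65529 $r4=12 $r5=2 $r6=2 $r7=6
PC=5  addi  $r2, $r3, 14     | $r0=0 $r1=9 $r2=7 $r3=65529 $r4=12 $r5=2 $r6=2 $r7=6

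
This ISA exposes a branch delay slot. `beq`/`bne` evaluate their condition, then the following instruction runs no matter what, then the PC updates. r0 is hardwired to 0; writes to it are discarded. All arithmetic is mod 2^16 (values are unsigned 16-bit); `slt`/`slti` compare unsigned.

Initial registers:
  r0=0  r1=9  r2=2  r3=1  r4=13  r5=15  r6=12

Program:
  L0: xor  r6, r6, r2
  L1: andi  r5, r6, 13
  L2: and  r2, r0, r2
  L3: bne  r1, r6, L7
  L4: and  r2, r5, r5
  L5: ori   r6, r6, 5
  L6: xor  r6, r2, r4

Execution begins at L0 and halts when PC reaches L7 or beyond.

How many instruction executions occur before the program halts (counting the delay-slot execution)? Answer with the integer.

  step pc=0: xor  r6, r6, r2  regs=(0,9,2,1,13,15,14)
  step pc=1: andi  r5, r6, 13  regs=(0,9,2,1,13,12,14)
  step pc=2: and  r2, r0, r2  regs=(0,9,0,1,13,12,14)
  step pc=3: bne  r1, r6, L7  cond=T  regs=(0,9,0,1,13,12,14)
  step pc=4: and  r2, r5, r5  regs=(0,9,12,1,13,12,14)

5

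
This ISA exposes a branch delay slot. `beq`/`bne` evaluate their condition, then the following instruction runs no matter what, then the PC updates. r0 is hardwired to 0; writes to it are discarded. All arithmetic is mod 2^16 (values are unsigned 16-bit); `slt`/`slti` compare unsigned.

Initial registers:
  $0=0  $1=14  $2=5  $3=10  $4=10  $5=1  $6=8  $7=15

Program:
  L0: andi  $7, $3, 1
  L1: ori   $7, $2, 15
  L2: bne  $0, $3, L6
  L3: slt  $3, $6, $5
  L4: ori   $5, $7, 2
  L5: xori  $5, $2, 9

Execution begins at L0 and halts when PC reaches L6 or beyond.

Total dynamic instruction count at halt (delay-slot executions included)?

4

[0] andi  $7, $3, 1  →  {$0:0, $1:14, $2:5, $3:10, $4:10, $5:1, $6:8, $7:0}
[1] ori   $7, $2, 15  →  {$0:0, $1:14, $2:5, $3:10, $4:10, $5:1, $6:8, $7:15}
[2] bne  $0, $3, L6  →  {$0:0, $1:14, $2:5, $3:10, $4:10, $5:1, $6:8, $7:15}  ⟨branch taken⟩
[3] slt  $3, $6, $5  →  {$0:0, $1:14, $2:5, $3:0, $4:10, $5:1, $6:8, $7:15}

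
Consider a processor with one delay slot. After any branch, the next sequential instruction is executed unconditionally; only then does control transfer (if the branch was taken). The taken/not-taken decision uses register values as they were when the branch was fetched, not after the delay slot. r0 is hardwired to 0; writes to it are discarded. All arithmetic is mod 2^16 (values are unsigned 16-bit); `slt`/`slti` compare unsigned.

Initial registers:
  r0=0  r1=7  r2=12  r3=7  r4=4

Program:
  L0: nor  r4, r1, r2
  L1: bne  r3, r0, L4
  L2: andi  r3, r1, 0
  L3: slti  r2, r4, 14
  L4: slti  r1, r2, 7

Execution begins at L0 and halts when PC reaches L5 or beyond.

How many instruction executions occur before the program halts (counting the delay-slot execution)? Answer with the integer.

  step pc=0: nor  r4, r1, r2  regs=(0,7,12,7,65520)
  step pc=1: bne  r3, r0, L4  cond=T  regs=(0,7,12,7,65520)
  step pc=2: andi  r3, r1, 0  regs=(0,7,12,0,65520)
  step pc=4: slti  r1, r2, 7  regs=(0,0,12,0,65520)

4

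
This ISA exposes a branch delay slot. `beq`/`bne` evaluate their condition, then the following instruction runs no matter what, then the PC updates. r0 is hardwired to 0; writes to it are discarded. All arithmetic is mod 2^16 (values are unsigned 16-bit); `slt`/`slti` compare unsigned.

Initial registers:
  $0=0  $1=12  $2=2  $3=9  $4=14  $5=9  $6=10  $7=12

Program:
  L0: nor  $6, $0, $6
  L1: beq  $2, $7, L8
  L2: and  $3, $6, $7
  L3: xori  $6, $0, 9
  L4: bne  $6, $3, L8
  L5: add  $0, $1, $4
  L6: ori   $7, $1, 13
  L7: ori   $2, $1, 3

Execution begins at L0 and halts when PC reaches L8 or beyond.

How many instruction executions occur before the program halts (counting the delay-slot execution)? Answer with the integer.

#0 nor  $6, $0, $6 ; 0/12/2/9/14/9/65525/12
#1 beq  $2, $7, L8 ; 0/12/2/9/14/9/65525/12 ; →fallthru
#2 and  $3, $6, $7 ; 0/12/2/4/14/9/65525/12
#3 xori  $6, $0, 9 ; 0/12/2/4/14/9/9/12
#4 bne  $6, $3, L8 ; 0/12/2/4/14/9/9/12 ; →target
#5 add  $0, $1, $4 ; 0/12/2/4/14/9/9/12

6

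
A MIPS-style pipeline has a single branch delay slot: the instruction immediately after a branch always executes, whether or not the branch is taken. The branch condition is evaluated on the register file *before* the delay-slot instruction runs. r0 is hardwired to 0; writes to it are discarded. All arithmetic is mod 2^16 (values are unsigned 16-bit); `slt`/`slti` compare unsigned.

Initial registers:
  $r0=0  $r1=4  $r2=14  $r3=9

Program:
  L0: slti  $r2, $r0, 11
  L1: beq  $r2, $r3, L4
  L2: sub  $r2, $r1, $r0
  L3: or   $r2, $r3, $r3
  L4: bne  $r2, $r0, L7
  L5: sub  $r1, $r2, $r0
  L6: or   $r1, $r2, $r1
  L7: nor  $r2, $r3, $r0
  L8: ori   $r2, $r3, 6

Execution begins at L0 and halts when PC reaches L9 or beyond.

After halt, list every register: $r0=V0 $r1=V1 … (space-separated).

#0 slti  $r2, $r0, 11 ; 0/4/1/9
#1 beq  $r2, $r3, L4 ; 0/4/1/9 ; →fallthru
#2 sub  $r2, $r1, $r0 ; 0/4/4/9
#3 or   $r2, $r3, $r3 ; 0/4/9/9
#4 bne  $r2, $r0, L7 ; 0/4/9/9 ; →target
#5 sub  $r1, $r2, $r0 ; 0/9/9/9
#7 nor  $r2, $r3, $r0 ; 0/9/65526/9
#8 ori   $r2, $r3, 6 ; 0/9/15/9

$r0=0 $r1=9 $r2=15 $r3=9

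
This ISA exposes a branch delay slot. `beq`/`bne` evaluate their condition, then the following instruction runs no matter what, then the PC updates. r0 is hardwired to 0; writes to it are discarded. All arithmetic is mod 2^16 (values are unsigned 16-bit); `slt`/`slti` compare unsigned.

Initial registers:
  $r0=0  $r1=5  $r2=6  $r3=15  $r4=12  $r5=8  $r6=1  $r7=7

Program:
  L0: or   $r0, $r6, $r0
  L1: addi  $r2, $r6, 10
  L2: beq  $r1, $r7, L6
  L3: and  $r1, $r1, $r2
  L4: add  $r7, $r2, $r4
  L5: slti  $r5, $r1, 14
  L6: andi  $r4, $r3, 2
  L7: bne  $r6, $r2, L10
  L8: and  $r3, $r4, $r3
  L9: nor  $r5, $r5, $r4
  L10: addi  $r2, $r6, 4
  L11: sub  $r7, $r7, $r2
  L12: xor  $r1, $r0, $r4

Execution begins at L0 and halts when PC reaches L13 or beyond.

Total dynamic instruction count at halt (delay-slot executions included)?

#0 or   $r0, $r6, $r0 ; 0/5/6/15/12/8/1/7
#1 addi  $r2, $r6, 10 ; 0/5/11/15/12/8/1/7
#2 beq  $r1, $r7, L6 ; 0/5/11/15/12/8/1/7 ; →fallthru
#3 and  $r1, $r1, $r2 ; 0/1/11/15/12/8/1/7
#4 add  $r7, $r2, $r4 ; 0/1/11/15/12/8/1/23
#5 slti  $r5, $r1, 14 ; 0/1/11/15/12/1/1/23
#6 andi  $r4, $r3, 2 ; 0/1/11/15/2/1/1/23
#7 bne  $r6, $r2, L10 ; 0/1/11/15/2/1/1/23 ; →target
#8 and  $r3, $r4, $r3 ; 0/1/11/2/2/1/1/23
#10 addi  $r2, $r6, 4 ; 0/1/5/2/2/1/1/23
#11 sub  $r7, $r7, $r2 ; 0/1/5/2/2/1/1/18
#12 xor  $r1, $r0, $r4 ; 0/2/5/2/2/1/1/18

12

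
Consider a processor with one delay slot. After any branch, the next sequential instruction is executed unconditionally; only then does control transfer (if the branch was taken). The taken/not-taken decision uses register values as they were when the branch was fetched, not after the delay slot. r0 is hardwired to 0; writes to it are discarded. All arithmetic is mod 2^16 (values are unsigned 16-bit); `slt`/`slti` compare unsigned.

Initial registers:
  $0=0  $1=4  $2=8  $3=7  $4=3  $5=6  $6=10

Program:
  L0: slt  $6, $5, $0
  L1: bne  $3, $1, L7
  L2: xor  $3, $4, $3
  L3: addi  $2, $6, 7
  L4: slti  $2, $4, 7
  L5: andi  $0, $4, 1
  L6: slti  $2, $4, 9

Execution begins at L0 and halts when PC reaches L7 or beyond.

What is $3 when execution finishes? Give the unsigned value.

#0 slt  $6, $5, $0 ; 0/4/8/7/3/6/0
#1 bne  $3, $1, L7 ; 0/4/8/7/3/6/0 ; →target
#2 xor  $3, $4, $3 ; 0/4/8/4/3/6/0

4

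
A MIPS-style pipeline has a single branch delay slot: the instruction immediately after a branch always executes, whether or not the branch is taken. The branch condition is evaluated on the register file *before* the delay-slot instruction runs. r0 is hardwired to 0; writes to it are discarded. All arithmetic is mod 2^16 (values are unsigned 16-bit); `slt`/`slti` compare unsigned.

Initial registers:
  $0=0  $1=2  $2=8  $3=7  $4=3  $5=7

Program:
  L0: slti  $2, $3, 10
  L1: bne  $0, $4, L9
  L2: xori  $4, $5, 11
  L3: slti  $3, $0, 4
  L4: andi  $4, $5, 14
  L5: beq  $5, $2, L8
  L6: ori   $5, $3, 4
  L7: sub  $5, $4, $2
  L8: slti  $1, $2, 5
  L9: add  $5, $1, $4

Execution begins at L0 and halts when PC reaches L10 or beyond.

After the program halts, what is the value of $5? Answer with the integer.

14

  step pc=0: slti  $2, $3, 10  regs=(0,2,1,7,3,7)
  step pc=1: bne  $0, $4, L9  cond=T  regs=(0,2,1,7,3,7)
  step pc=2: xori  $4, $5, 11  regs=(0,2,1,7,12,7)
  step pc=9: add  $5, $1, $4  regs=(0,2,1,7,12,14)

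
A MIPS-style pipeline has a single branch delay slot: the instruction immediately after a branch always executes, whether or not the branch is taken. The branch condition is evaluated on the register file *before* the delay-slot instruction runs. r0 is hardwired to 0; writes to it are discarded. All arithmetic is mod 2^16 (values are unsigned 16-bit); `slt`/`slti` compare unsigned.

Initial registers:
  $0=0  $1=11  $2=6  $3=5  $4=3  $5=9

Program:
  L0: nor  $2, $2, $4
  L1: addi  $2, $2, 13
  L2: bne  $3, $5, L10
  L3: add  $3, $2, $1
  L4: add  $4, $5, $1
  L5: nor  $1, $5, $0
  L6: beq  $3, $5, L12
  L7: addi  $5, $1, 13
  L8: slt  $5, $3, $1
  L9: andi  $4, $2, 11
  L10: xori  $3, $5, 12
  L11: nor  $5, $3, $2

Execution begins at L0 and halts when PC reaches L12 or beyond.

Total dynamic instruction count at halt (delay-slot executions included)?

  step pc=0: nor  $2, $2, $4  regs=(0,11,65528,5,3,9)
  step pc=1: addi  $2, $2, 13  regs=(0,11,5,5,3,9)
  step pc=2: bne  $3, $5, L10  cond=T  regs=(0,11,5,5,3,9)
  step pc=3: add  $3, $2, $1  regs=(0,11,5,16,3,9)
  step pc=10: xori  $3, $5, 12  regs=(0,11,5,5,3,9)
  step pc=11: nor  $5, $3, $2  regs=(0,11,5,5,3,65530)

6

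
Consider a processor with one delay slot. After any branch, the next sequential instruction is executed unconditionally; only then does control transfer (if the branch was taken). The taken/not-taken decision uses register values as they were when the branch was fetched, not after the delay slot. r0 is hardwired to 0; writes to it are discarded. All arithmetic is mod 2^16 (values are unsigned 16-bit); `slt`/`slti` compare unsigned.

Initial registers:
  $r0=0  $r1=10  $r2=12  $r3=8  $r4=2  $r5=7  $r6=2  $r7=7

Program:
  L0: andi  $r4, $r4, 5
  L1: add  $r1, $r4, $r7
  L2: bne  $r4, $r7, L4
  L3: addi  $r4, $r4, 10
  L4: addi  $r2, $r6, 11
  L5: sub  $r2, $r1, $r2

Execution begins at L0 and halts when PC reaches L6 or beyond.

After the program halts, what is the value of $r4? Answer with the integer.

10

PC=0  andi  $r4, $r4, 5      | $r0=0 $r1=10 $r2=12 $r3=8 $r4=0 $r5=7 $r6=2 $r7=7
PC=1  add  $r1, $r4, $r7     | $r0=0 $r1=7 $r2=12 $r3=8 $r4=0 $r5=7 $r6=2 $r7=7
PC=2  bne  $r4, $r7, L4      | $r0=0 $r1=7 $r2=12 $r3=8 $r4=0 $r5=7 $r6=2 $r7=7  [TAKEN]
PC=3  addi  $r4, $r4, 10     | $r0=0 $r1=7 $r2=12 $r3=8 $r4=10 $r5=7 $r6=2 $r7=7
PC=4  addi  $r2, $r6, 11     | $r0=0 $r1=7 $r2=13 $r3=8 $r4=10 $r5=7 $r6=2 $r7=7
PC=5  sub  $r2, $r1, $r2     | $r0=0 $r1=7 $r2=65530 $r3=8 $r4=10 $r5=7 $r6=2 $r7=7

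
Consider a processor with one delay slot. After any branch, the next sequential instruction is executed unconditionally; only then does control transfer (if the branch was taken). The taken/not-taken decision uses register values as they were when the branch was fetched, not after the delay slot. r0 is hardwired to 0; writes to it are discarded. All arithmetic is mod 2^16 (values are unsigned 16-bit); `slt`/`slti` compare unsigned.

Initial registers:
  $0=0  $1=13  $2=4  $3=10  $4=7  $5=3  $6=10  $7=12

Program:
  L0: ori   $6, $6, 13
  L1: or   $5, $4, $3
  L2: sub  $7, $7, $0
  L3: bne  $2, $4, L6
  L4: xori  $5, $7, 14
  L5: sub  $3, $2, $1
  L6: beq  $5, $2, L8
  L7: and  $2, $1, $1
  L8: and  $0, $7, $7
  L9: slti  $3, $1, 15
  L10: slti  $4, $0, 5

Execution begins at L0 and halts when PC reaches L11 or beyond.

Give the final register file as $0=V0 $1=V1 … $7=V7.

PC=0  ori   $6, $6, 13       | $0=0 $1=13 $2=4 $3=10 $4=7 $5=3 $6=15 $7=12
PC=1  or   $5, $4, $3        | $0=0 $1=13 $2=4 $3=10 $4=7 $5=15 $6=15 $7=12
PC=2  sub  $7, $7, $0        | $0=0 $1=13 $2=4 $3=10 $4=7 $5=15 $6=15 $7=12
PC=3  bne  $2, $4, L6        | $0=0 $1=13 $2=4 $3=10 $4=7 $5=15 $6=15 $7=12  [TAKEN]
PC=4  xori  $5, $7, 14       | $0=0 $1=13 $2=4 $3=10 $4=7 $5=2 $6=15 $7=12
PC=6  beq  $5, $2, L8        | $0=0 $1=13 $2=4 $3=10 $4=7 $5=2 $6=15 $7=12  [not taken]
PC=7  and  $2, $1, $1        | $0=0 $1=13 $2=13 $3=10 $4=7 $5=2 $6=15 $7=12
PC=8  and  $0, $7, $7        | $0=0 $1=13 $2=13 $3=10 $4=7 $5=2 $6=15 $7=12
PC=9  slti  $3, $1, 15       | $0=0 $1=13 $2=13 $3=1 $4=7 $5=2 $6=15 $7=12
PC=10 slti  $4, $0, 5        | $0=0 $1=13 $2=13 $3=1 $4=1 $5=2 $6=15 $7=12

$0=0 $1=13 $2=13 $3=1 $4=1 $5=2 $6=15 $7=12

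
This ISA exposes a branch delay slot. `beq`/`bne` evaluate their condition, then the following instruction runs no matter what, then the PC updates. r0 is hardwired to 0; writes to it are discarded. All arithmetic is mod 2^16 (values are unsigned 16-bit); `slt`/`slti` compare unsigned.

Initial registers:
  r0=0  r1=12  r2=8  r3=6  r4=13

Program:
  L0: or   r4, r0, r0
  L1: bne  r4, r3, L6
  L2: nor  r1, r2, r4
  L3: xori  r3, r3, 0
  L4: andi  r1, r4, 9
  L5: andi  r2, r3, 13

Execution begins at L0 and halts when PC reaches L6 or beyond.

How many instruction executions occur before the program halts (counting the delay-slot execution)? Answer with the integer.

  step pc=0: or   r4, r0, r0  regs=(0,12,8,6,0)
  step pc=1: bne  r4, r3, L6  cond=T  regs=(0,12,8,6,0)
  step pc=2: nor  r1, r2, r4  regs=(0,65527,8,6,0)

3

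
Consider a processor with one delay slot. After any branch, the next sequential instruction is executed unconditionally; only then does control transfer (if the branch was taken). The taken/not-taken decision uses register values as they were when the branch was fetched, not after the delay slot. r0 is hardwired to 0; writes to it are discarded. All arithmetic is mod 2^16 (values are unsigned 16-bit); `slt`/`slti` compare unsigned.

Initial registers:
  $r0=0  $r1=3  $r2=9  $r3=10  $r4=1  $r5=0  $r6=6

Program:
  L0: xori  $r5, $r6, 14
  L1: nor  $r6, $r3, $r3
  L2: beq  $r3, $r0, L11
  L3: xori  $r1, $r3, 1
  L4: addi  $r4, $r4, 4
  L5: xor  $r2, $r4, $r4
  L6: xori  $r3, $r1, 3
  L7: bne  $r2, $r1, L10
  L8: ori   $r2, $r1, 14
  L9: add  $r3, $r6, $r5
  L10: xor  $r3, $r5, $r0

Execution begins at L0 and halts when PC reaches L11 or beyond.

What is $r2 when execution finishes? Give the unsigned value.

[0] xori  $r5, $r6, 14  →  {$r0:0, $r1:3, $r2:9, $r3:10, $r4:1, $r5:8, $r6:6}
[1] nor  $r6, $r3, $r3  →  {$r0:0, $r1:3, $r2:9, $r3:10, $r4:1, $r5:8, $r6:65525}
[2] beq  $r3, $r0, L11  →  {$r0:0, $r1:3, $r2:9, $r3:10, $r4:1, $r5:8, $r6:65525}  ⟨branch fallthrough⟩
[3] xori  $r1, $r3, 1  →  {$r0:0, $r1:11, $r2:9, $r3:10, $r4:1, $r5:8, $r6:65525}
[4] addi  $r4, $r4, 4  →  {$r0:0, $r1:11, $r2:9, $r3:10, $r4:5, $r5:8, $r6:65525}
[5] xor  $r2, $r4, $r4  →  {$r0:0, $r1:11, $r2:0, $r3:10, $r4:5, $r5:8, $r6:65525}
[6] xori  $r3, $r1, 3  →  {$r0:0, $r1:11, $r2:0, $r3:8, $r4:5, $r5:8, $r6:65525}
[7] bne  $r2, $r1, L10  →  {$r0:0, $r1:11, $r2:0, $r3:8, $r4:5, $r5:8, $r6:65525}  ⟨branch taken⟩
[8] ori   $r2, $r1, 14  →  {$r0:0, $r1:11, $r2:15, $r3:8, $r4:5, $r5:8, $r6:65525}
[10] xor  $r3, $r5, $r0  →  {$r0:0, $r1:11, $r2:15, $r3:8, $r4:5, $r5:8, $r6:65525}

15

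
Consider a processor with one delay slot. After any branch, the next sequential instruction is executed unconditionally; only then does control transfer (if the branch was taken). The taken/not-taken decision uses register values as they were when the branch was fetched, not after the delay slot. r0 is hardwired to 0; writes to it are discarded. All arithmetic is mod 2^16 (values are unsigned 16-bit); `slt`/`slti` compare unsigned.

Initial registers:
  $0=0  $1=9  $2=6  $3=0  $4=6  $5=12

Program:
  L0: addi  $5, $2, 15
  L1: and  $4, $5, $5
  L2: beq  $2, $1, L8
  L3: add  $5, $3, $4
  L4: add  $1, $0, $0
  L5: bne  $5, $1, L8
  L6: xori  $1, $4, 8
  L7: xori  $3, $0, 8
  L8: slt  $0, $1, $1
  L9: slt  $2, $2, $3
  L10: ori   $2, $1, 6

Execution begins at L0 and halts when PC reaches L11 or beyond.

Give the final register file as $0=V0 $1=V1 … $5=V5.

$0=0 $1=29 $2=31 $3=0 $4=21 $5=21

PC=0  addi  $5, $2, 15       | $0=0 $1=9 $2=6 $3=0 $4=6 $5=21
PC=1  and  $4, $5, $5        | $0=0 $1=9 $2=6 $3=0 $4=21 $5=21
PC=2  beq  $2, $1, L8        | $0=0 $1=9 $2=6 $3=0 $4=21 $5=21  [not taken]
PC=3  add  $5, $3, $4        | $0=0 $1=9 $2=6 $3=0 $4=21 $5=21
PC=4  add  $1, $0, $0        | $0=0 $1=0 $2=6 $3=0 $4=21 $5=21
PC=5  bne  $5, $1, L8        | $0=0 $1=0 $2=6 $3=0 $4=21 $5=21  [TAKEN]
PC=6  xori  $1, $4, 8        | $0=0 $1=29 $2=6 $3=0 $4=21 $5=21
PC=8  slt  $0, $1, $1        | $0=0 $1=29 $2=6 $3=0 $4=21 $5=21
PC=9  slt  $2, $2, $3        | $0=0 $1=29 $2=0 $3=0 $4=21 $5=21
PC=10 ori   $2, $1, 6        | $0=0 $1=29 $2=31 $3=0 $4=21 $5=21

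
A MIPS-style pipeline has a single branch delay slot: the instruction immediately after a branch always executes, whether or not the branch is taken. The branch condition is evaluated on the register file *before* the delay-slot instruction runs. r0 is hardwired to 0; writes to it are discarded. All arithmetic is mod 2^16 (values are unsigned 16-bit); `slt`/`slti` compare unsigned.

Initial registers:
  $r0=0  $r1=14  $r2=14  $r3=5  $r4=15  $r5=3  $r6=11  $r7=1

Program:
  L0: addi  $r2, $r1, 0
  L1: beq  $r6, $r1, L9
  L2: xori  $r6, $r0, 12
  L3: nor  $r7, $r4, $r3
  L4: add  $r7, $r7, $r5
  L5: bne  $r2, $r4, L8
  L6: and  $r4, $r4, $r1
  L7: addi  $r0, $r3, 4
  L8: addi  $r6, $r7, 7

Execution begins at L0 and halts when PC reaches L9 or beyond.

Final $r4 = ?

14

PC=0  addi  $r2, $r1, 0      | $r0=0 $r1=14 $r2=14 $r3=5 $r4=15 $r5=3 $r6=11 $r7=1
PC=1  beq  $r6, $r1, L9      | $r0=0 $r1=14 $r2=14 $r3=5 $r4=15 $r5=3 $r6=11 $r7=1  [not taken]
PC=2  xori  $r6, $r0, 12     | $r0=0 $r1=14 $r2=14 $r3=5 $r4=15 $r5=3 $r6=12 $r7=1
PC=3  nor  $r7, $r4, $r3     | $r0=0 $r1=14 $r2=14 $r3=5 $r4=15 $r5=3 $r6=12 $r7=65520
PC=4  add  $r7, $r7, $r5     | $r0=0 $r1=14 $r2=14 $r3=5 $r4=15 $r5=3 $r6=12 $r7=65523
PC=5  bne  $r2, $r4, L8      | $r0=0 $r1=14 $r2=14 $r3=5 $r4=15 $r5=3 $r6=12 $r7=65523  [TAKEN]
PC=6  and  $r4, $r4, $r1     | $r0=0 $r1=14 $r2=14 $r3=5 $r4=14 $r5=3 $r6=12 $r7=65523
PC=8  addi  $r6, $r7, 7      | $r0=0 $r1=14 $r2=14 $r3=5 $r4=14 $r5=3 $r6=65530 $r7=65523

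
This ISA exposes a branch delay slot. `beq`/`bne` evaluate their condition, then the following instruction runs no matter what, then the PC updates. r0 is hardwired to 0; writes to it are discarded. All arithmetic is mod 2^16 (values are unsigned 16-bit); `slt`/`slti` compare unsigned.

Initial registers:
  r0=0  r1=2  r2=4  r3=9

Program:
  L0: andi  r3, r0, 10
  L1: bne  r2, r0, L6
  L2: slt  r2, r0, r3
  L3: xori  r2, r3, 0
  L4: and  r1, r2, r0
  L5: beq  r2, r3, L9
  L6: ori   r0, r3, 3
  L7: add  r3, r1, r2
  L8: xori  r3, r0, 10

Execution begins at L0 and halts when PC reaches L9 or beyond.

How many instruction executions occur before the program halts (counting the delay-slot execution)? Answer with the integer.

6

[0] andi  r3, r0, 10  →  {r0:0, r1:2, r2:4, r3:0}
[1] bne  r2, r0, L6  →  {r0:0, r1:2, r2:4, r3:0}  ⟨branch taken⟩
[2] slt  r2, r0, r3  →  {r0:0, r1:2, r2:0, r3:0}
[6] ori   r0, r3, 3  →  {r0:0, r1:2, r2:0, r3:0}
[7] add  r3, r1, r2  →  {r0:0, r1:2, r2:0, r3:2}
[8] xori  r3, r0, 10  →  {r0:0, r1:2, r2:0, r3:10}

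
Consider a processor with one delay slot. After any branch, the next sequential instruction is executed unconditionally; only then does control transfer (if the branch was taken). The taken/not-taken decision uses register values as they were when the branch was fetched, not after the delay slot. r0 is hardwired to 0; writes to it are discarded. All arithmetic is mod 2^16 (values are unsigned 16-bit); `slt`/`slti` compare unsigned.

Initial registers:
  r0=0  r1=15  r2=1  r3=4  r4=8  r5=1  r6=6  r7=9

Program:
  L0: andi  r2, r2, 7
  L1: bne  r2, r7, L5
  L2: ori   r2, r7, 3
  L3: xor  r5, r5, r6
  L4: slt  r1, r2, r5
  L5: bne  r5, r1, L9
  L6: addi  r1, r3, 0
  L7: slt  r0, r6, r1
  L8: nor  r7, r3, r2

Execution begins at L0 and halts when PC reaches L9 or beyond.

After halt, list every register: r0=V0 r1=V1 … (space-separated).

  step pc=0: andi  r2, r2, 7  regs=(0,15,1,4,8,1,6,9)
  step pc=1: bne  r2, r7, L5  cond=T  regs=(0,15,1,4,8,1,6,9)
  step pc=2: ori   r2, r7, 3  regs=(0,15,11,4,8,1,6,9)
  step pc=5: bne  r5, r1, L9  cond=T  regs=(0,15,11,4,8,1,6,9)
  step pc=6: addi  r1, r3, 0  regs=(0,4,11,4,8,1,6,9)

r0=0 r1=4 r2=11 r3=4 r4=8 r5=1 r6=6 r7=9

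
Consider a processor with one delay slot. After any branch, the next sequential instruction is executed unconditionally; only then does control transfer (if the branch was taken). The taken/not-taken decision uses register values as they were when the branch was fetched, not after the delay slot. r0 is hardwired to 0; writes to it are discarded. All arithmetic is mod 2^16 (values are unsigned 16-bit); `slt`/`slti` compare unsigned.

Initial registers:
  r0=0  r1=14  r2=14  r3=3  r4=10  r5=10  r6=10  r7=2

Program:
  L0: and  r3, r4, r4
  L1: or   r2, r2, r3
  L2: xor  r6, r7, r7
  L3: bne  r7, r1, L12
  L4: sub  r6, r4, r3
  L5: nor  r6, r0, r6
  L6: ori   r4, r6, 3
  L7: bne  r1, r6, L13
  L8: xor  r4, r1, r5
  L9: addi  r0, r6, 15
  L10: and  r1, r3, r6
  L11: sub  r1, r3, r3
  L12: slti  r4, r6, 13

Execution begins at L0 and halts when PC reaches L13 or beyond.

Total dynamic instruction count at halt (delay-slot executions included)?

6

PC=0  and  r3, r4, r4        | r0=0 r1=14 r2=14 r3=10 r4=10 r5=10 r6=10 r7=2
PC=1  or   r2, r2, r3        | r0=0 r1=14 r2=14 r3=10 r4=10 r5=10 r6=10 r7=2
PC=2  xor  r6, r7, r7        | r0=0 r1=14 r2=14 r3=10 r4=10 r5=10 r6=0 r7=2
PC=3  bne  r7, r1, L12       | r0=0 r1=14 r2=14 r3=10 r4=10 r5=10 r6=0 r7=2  [TAKEN]
PC=4  sub  r6, r4, r3        | r0=0 r1=14 r2=14 r3=10 r4=10 r5=10 r6=0 r7=2
PC=12 slti  r4, r6, 13       | r0=0 r1=14 r2=14 r3=10 r4=1 r5=10 r6=0 r7=2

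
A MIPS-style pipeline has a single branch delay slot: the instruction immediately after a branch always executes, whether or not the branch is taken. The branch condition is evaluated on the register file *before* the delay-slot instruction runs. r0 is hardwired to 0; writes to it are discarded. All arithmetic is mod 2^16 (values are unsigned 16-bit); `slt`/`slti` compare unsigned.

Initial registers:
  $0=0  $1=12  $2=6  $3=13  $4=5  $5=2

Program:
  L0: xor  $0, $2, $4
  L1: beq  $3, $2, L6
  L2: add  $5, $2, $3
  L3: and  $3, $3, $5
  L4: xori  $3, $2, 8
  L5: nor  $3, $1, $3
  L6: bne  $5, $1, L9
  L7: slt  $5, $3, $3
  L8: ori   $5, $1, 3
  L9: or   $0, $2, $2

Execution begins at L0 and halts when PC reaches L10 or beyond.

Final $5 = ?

[0] xor  $0, $2, $4  →  {$0:0, $1:12, $2:6, $3:13, $4:5, $5:2}
[1] beq  $3, $2, L6  →  {$0:0, $1:12, $2:6, $3:13, $4:5, $5:2}  ⟨branch fallthrough⟩
[2] add  $5, $2, $3  →  {$0:0, $1:12, $2:6, $3:13, $4:5, $5:19}
[3] and  $3, $3, $5  →  {$0:0, $1:12, $2:6, $3:1, $4:5, $5:19}
[4] xori  $3, $2, 8  →  {$0:0, $1:12, $2:6, $3:14, $4:5, $5:19}
[5] nor  $3, $1, $3  →  {$0:0, $1:12, $2:6, $3:65521, $4:5, $5:19}
[6] bne  $5, $1, L9  →  {$0:0, $1:12, $2:6, $3:65521, $4:5, $5:19}  ⟨branch taken⟩
[7] slt  $5, $3, $3  →  {$0:0, $1:12, $2:6, $3:65521, $4:5, $5:0}
[9] or   $0, $2, $2  →  {$0:0, $1:12, $2:6, $3:65521, $4:5, $5:0}

0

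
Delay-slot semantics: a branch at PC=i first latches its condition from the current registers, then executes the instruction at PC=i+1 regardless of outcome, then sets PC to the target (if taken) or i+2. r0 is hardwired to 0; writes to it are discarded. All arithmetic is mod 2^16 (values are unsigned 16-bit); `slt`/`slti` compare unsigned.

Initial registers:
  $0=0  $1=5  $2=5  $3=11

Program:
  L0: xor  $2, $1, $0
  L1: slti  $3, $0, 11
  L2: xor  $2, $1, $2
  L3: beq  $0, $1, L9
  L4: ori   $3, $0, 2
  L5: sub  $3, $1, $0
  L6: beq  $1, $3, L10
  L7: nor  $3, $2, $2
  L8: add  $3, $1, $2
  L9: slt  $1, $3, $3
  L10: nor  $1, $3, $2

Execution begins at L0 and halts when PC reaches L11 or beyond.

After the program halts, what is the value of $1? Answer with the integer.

[0] xor  $2, $1, $0  →  {$0:0, $1:5, $2:5, $3:11}
[1] slti  $3, $0, 11  →  {$0:0, $1:5, $2:5, $3:1}
[2] xor  $2, $1, $2  →  {$0:0, $1:5, $2:0, $3:1}
[3] beq  $0, $1, L9  →  {$0:0, $1:5, $2:0, $3:1}  ⟨branch fallthrough⟩
[4] ori   $3, $0, 2  →  {$0:0, $1:5, $2:0, $3:2}
[5] sub  $3, $1, $0  →  {$0:0, $1:5, $2:0, $3:5}
[6] beq  $1, $3, L10  →  {$0:0, $1:5, $2:0, $3:5}  ⟨branch taken⟩
[7] nor  $3, $2, $2  →  {$0:0, $1:5, $2:0, $3:65535}
[10] nor  $1, $3, $2  →  {$0:0, $1:0, $2:0, $3:65535}

0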